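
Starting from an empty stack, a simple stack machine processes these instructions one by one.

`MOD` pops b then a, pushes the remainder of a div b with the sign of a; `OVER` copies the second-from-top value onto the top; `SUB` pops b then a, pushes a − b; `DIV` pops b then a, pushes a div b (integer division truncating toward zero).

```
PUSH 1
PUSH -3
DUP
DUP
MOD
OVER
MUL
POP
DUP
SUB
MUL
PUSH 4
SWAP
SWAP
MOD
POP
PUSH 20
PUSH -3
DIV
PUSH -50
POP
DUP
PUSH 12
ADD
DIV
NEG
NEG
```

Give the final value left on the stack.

-1

PUSH 1    1
PUSH -3   1 -3
DUP       1 -3 -3
DUP       1 -3 -3 -3
MOD       1 -3 0
OVER      1 -3 0 -3
MUL       1 -3 0
POP       1 -3
DUP       1 -3 -3
SUB       1 0
MUL       0
PUSH 4    0 4
SWAP      4 0
SWAP      0 4
MOD       0
POP       (empty)
PUSH 20   20
PUSH -3   20 -3
DIV       -6
PUSH -50  -6 -50
POP       -6
DUP       -6 -6
PUSH 12   -6 -6 12
ADD       -6 6
DIV       -1
NEG       1
NEG       -1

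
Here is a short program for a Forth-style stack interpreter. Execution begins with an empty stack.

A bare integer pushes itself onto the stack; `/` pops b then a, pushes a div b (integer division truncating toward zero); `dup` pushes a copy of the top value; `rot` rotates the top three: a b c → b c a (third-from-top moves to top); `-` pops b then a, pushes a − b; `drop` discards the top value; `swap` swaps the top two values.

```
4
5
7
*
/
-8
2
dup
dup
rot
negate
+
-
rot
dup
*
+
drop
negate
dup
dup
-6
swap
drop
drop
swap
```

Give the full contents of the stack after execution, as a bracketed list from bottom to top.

[8, 8]

4      : [4]
5      : [4, 5]
7      : [4, 5, 7]
*      : [4, 35]
/      : [0]
-8     : [0, -8]
2      : [0, -8, 2]
dup    : [0, -8, 2, 2]
dup    : [0, -8, 2, 2, 2]
rot    : [0, -8, 2, 2, 2]
negate : [0, -8, 2, 2, -2]
+      : [0, -8, 2, 0]
-      : [0, -8, 2]
rot    : [-8, 2, 0]
dup    : [-8, 2, 0, 0]
*      : [-8, 2, 0]
+      : [-8, 2]
drop   : [-8]
negate : [8]
dup    : [8, 8]
dup    : [8, 8, 8]
-6     : [8, 8, 8, -6]
swap   : [8, 8, -6, 8]
drop   : [8, 8, -6]
drop   : [8, 8]
swap   : [8, 8]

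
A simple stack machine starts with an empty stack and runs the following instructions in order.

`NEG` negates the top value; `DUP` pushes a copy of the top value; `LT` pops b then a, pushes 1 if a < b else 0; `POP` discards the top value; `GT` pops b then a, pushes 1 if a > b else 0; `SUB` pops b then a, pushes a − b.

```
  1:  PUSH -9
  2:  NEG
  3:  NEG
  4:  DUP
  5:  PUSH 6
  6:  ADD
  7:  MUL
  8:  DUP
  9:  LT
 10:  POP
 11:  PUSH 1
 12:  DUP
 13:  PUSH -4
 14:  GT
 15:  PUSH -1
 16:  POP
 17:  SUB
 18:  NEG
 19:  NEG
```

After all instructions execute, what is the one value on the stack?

PUSH -9 -> -9
NEG     -> 9
NEG     -> -9
DUP     -> -9 -9
PUSH 6  -> -9 -9 6
ADD     -> -9 -3
MUL     -> 27
DUP     -> 27 27
LT      -> 0
POP     -> (empty)
PUSH 1  -> 1
DUP     -> 1 1
PUSH -4 -> 1 1 -4
GT      -> 1 1
PUSH -1 -> 1 1 -1
POP     -> 1 1
SUB     -> 0
NEG     -> 0
NEG     -> 0

0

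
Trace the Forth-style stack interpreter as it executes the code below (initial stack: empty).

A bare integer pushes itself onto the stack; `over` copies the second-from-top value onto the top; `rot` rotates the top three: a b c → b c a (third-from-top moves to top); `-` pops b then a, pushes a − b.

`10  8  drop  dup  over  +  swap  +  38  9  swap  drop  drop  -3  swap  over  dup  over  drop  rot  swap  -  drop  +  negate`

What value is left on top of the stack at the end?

10     : 10
8      : 10 8
drop   : 10
dup    : 10 10
over   : 10 10 10
+      : 10 20
swap   : 20 10
+      : 30
38     : 30 38
9      : 30 38 9
swap   : 30 9 38
drop   : 30 9
drop   : 30
-3     : 30 -3
swap   : -3 30
over   : -3 30 -3
dup    : -3 30 -3 -3
over   : -3 30 -3 -3 -3
drop   : -3 30 -3 -3
rot    : -3 -3 -3 30
swap   : -3 -3 30 -3
-      : -3 -3 33
drop   : -3 -3
+      : -6
negate : 6

6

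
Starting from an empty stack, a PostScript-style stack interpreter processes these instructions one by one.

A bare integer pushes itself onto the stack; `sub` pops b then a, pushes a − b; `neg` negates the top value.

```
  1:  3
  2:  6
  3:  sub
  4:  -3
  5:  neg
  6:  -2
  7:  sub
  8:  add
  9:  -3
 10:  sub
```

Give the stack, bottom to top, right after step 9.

3   : 3
6   : 3 6
sub : -3
-3  : -3 -3
neg : -3 3
-2  : -3 3 -2
sub : -3 5
add : 2
-3  : 2 -3

[2, -3]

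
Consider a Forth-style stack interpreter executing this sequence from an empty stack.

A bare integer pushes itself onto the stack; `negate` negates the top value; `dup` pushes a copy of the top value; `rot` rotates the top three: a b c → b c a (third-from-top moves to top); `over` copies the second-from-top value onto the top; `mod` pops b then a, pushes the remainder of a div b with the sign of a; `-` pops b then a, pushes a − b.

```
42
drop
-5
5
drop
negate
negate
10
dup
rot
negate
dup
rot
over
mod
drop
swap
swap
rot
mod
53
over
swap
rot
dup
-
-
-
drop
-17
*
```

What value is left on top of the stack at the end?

42     -> [42]
drop   -> []
-5     -> [-5]
5      -> [-5, 5]
drop   -> [-5]
negate -> [5]
negate -> [-5]
10     -> [-5, 10]
dup    -> [-5, 10, 10]
rot    -> [10, 10, -5]
negate -> [10, 10, 5]
dup    -> [10, 10, 5, 5]
rot    -> [10, 5, 5, 10]
over   -> [10, 5, 5, 10, 5]
mod    -> [10, 5, 5, 0]
drop   -> [10, 5, 5]
swap   -> [10, 5, 5]
swap   -> [10, 5, 5]
rot    -> [5, 5, 10]
mod    -> [5, 5]
53     -> [5, 5, 53]
over   -> [5, 5, 53, 5]
swap   -> [5, 5, 5, 53]
rot    -> [5, 5, 53, 5]
dup    -> [5, 5, 53, 5, 5]
-      -> [5, 5, 53, 0]
-      -> [5, 5, 53]
-      -> [5, -48]
drop   -> [5]
-17    -> [5, -17]
*      -> [-85]

-85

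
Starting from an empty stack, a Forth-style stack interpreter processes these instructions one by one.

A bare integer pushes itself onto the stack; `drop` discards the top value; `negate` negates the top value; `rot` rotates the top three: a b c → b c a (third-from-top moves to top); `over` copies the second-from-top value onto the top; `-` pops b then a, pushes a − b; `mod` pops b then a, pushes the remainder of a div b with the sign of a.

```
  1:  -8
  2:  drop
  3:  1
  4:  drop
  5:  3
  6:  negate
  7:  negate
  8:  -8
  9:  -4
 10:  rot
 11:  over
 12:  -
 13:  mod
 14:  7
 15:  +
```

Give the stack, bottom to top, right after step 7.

[3]

-8     → -8
drop   → (empty)
1      → 1
drop   → (empty)
3      → 3
negate → -3
negate → 3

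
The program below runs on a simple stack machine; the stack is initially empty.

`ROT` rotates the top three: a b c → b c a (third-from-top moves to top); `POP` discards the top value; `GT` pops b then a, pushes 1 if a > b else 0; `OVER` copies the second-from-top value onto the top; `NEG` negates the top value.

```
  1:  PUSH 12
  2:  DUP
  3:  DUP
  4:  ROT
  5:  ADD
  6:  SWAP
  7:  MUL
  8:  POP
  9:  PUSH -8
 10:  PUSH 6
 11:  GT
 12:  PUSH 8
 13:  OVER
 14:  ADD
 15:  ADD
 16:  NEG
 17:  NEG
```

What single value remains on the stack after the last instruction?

8

PUSH 12 : [12]
DUP     : [12, 12]
DUP     : [12, 12, 12]
ROT     : [12, 12, 12]
ADD     : [12, 24]
SWAP    : [24, 12]
MUL     : [288]
POP     : []
PUSH -8 : [-8]
PUSH 6  : [-8, 6]
GT      : [0]
PUSH 8  : [0, 8]
OVER    : [0, 8, 0]
ADD     : [0, 8]
ADD     : [8]
NEG     : [-8]
NEG     : [8]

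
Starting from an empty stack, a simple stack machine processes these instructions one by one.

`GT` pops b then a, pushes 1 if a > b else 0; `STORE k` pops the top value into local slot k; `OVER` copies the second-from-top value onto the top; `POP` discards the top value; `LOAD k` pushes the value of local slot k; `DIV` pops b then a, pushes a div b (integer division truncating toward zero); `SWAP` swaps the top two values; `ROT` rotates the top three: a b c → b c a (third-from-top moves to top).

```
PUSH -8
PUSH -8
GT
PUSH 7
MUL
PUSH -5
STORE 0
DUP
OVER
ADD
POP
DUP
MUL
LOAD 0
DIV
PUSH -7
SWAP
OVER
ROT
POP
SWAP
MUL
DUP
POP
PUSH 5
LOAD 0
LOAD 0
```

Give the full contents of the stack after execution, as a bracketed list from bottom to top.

[0, 5, -5, -5]

PUSH -8 → -8
PUSH -8 → -8 -8
GT      → 0
PUSH 7  → 0 7
MUL     → 0
PUSH -5 → 0 -5
STORE 0 → 0
DUP     → 0 0
OVER    → 0 0 0
ADD     → 0 0
POP     → 0
DUP     → 0 0
MUL     → 0
LOAD 0  → 0 -5
DIV     → 0
PUSH -7 → 0 -7
SWAP    → -7 0
OVER    → -7 0 -7
ROT     → 0 -7 -7
POP     → 0 -7
SWAP    → -7 0
MUL     → 0
DUP     → 0 0
POP     → 0
PUSH 5  → 0 5
LOAD 0  → 0 5 -5
LOAD 0  → 0 5 -5 -5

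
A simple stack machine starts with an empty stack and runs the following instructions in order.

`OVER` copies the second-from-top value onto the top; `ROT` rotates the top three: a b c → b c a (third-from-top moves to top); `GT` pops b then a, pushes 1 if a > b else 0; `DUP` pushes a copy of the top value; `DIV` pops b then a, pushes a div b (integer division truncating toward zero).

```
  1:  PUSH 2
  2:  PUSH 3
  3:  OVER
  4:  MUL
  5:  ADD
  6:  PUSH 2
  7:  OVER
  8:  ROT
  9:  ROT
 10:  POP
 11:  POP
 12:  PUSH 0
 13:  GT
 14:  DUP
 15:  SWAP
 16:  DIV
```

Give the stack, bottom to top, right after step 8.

[2, 8, 8]

PUSH 2  [2]
PUSH 3  [2, 3]
OVER    [2, 3, 2]
MUL     [2, 6]
ADD     [8]
PUSH 2  [8, 2]
OVER    [8, 2, 8]
ROT     [2, 8, 8]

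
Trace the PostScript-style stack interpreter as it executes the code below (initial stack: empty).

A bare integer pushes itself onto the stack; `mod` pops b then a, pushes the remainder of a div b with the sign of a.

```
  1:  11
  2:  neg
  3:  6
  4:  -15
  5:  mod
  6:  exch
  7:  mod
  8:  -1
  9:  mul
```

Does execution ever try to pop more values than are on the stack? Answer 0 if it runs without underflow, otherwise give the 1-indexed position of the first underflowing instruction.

0

11   → 11
neg  → -11
6    → -11 6
-15  → -11 6 -15
mod  → -11 6
exch → 6 -11
mod  → 6
-1   → 6 -1
mul  → -6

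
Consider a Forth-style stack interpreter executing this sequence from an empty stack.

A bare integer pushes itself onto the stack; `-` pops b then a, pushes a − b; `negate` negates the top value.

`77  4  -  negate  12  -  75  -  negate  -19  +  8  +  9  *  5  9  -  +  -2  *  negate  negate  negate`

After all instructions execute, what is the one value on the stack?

2674

77     : 77
4      : 77 4
-      : 73
negate : -73
12     : -73 12
-      : -85
75     : -85 75
-      : -160
negate : 160
-19    : 160 -19
+      : 141
8      : 141 8
+      : 149
9      : 149 9
*      : 1341
5      : 1341 5
9      : 1341 5 9
-      : 1341 -4
+      : 1337
-2     : 1337 -2
*      : -2674
negate : 2674
negate : -2674
negate : 2674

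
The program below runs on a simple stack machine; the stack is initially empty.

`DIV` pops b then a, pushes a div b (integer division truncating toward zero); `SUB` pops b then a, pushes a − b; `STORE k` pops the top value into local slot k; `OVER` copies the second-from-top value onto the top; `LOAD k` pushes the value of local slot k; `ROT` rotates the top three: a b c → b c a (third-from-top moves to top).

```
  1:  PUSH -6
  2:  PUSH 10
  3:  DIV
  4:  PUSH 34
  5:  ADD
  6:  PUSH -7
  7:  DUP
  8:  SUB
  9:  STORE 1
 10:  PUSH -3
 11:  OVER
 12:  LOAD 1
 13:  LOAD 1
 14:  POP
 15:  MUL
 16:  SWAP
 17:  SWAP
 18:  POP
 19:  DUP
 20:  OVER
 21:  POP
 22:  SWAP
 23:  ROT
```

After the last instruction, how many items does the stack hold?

3

PUSH -6 → [-6]
PUSH 10 → [-6, 10]
DIV     → [0]
PUSH 34 → [0, 34]
ADD     → [34]
PUSH -7 → [34, -7]
DUP     → [34, -7, -7]
SUB     → [34, 0]
STORE 1 → [34]
PUSH -3 → [34, -3]
OVER    → [34, -3, 34]
LOAD 1  → [34, -3, 34, 0]
LOAD 1  → [34, -3, 34, 0, 0]
POP     → [34, -3, 34, 0]
MUL     → [34, -3, 0]
SWAP    → [34, 0, -3]
SWAP    → [34, -3, 0]
POP     → [34, -3]
DUP     → [34, -3, -3]
OVER    → [34, -3, -3, -3]
POP     → [34, -3, -3]
SWAP    → [34, -3, -3]
ROT     → [-3, -3, 34]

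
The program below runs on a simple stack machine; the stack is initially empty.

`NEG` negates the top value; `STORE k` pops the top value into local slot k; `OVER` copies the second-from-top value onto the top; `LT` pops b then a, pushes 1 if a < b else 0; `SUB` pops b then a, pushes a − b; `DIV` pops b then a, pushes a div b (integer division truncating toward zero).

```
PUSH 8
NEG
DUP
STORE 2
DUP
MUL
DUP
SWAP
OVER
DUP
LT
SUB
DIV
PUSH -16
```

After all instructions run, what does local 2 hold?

PUSH 8    [8]
NEG       [-8]
DUP       [-8, -8]
STORE 2   [-8]
DUP       [-8, -8]
MUL       [64]
DUP       [64, 64]
SWAP      [64, 64]
OVER      [64, 64, 64]
DUP       [64, 64, 64, 64]
LT        [64, 64, 0]
SUB       [64, 64]
DIV       [1]
PUSH -16  [1, -16]

-8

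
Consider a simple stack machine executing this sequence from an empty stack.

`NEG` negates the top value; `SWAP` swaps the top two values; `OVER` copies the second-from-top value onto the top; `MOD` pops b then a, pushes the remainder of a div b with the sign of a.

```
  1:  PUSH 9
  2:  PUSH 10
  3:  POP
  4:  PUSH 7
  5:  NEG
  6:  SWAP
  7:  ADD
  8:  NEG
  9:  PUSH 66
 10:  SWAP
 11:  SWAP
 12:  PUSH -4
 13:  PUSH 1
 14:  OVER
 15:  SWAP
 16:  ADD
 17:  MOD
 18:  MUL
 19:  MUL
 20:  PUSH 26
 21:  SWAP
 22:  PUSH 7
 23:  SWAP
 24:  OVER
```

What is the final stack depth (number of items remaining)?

4

PUSH 9  → [9]
PUSH 10 → [9, 10]
POP     → [9]
PUSH 7  → [9, 7]
NEG     → [9, -7]
SWAP    → [-7, 9]
ADD     → [2]
NEG     → [-2]
PUSH 66 → [-2, 66]
SWAP    → [66, -2]
SWAP    → [-2, 66]
PUSH -4 → [-2, 66, -4]
PUSH 1  → [-2, 66, -4, 1]
OVER    → [-2, 66, -4, 1, -4]
SWAP    → [-2, 66, -4, -4, 1]
ADD     → [-2, 66, -4, -3]
MOD     → [-2, 66, -1]
MUL     → [-2, -66]
MUL     → [132]
PUSH 26 → [132, 26]
SWAP    → [26, 132]
PUSH 7  → [26, 132, 7]
SWAP    → [26, 7, 132]
OVER    → [26, 7, 132, 7]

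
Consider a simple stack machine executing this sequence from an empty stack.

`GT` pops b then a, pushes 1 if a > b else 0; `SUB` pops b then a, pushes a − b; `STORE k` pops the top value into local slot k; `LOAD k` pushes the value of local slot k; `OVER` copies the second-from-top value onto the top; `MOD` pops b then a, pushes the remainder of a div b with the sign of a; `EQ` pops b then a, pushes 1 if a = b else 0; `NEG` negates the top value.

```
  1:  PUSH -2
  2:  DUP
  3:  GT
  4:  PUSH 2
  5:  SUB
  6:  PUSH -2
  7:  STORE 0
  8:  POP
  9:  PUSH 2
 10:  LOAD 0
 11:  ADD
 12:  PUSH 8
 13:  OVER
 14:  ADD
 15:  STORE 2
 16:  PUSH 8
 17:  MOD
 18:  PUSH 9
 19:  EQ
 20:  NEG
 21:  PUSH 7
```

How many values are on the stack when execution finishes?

PUSH -2  -2
DUP      -2 -2
GT       0
PUSH 2   0 2
SUB      -2
PUSH -2  -2 -2
STORE 0  -2
POP      (empty)
PUSH 2   2
LOAD 0   2 -2
ADD      0
PUSH 8   0 8
OVER     0 8 0
ADD      0 8
STORE 2  0
PUSH 8   0 8
MOD      0
PUSH 9   0 9
EQ       0
NEG      0
PUSH 7   0 7

2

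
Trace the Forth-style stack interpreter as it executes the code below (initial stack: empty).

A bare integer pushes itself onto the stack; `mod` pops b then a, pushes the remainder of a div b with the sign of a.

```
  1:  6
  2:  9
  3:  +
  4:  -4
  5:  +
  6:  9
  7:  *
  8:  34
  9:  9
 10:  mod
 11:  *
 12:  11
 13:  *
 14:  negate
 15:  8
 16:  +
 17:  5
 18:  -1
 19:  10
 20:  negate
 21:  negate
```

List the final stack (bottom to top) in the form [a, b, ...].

6      -> 6
9      -> 6 9
+      -> 15
-4     -> 15 -4
+      -> 11
9      -> 11 9
*      -> 99
34     -> 99 34
9      -> 99 34 9
mod    -> 99 7
*      -> 693
11     -> 693 11
*      -> 7623
negate -> -7623
8      -> -7623 8
+      -> -7615
5      -> -7615 5
-1     -> -7615 5 -1
10     -> -7615 5 -1 10
negate -> -7615 5 -1 -10
negate -> -7615 5 -1 10

[-7615, 5, -1, 10]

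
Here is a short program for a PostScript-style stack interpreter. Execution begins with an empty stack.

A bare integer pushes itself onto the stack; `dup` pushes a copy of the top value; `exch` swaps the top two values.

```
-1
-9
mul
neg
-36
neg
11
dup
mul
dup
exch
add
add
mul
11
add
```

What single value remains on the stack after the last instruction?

-1   : [-1]
-9   : [-1, -9]
mul  : [9]
neg  : [-9]
-36  : [-9, -36]
neg  : [-9, 36]
11   : [-9, 36, 11]
dup  : [-9, 36, 11, 11]
mul  : [-9, 36, 121]
dup  : [-9, 36, 121, 121]
exch : [-9, 36, 121, 121]
add  : [-9, 36, 242]
add  : [-9, 278]
mul  : [-2502]
11   : [-2502, 11]
add  : [-2491]

-2491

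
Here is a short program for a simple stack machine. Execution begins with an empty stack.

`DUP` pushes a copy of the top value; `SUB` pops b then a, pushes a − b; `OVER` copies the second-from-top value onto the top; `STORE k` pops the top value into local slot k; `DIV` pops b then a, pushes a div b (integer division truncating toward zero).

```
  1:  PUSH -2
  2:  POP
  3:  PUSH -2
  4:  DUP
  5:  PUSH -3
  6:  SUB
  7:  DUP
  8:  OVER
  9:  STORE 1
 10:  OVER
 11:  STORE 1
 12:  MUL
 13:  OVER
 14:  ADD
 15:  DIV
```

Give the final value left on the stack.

2

PUSH -2 -> -2
POP     -> (empty)
PUSH -2 -> -2
DUP     -> -2 -2
PUSH -3 -> -2 -2 -3
SUB     -> -2 1
DUP     -> -2 1 1
OVER    -> -2 1 1 1
STORE 1 -> -2 1 1
OVER    -> -2 1 1 1
STORE 1 -> -2 1 1
MUL     -> -2 1
OVER    -> -2 1 -2
ADD     -> -2 -1
DIV     -> 2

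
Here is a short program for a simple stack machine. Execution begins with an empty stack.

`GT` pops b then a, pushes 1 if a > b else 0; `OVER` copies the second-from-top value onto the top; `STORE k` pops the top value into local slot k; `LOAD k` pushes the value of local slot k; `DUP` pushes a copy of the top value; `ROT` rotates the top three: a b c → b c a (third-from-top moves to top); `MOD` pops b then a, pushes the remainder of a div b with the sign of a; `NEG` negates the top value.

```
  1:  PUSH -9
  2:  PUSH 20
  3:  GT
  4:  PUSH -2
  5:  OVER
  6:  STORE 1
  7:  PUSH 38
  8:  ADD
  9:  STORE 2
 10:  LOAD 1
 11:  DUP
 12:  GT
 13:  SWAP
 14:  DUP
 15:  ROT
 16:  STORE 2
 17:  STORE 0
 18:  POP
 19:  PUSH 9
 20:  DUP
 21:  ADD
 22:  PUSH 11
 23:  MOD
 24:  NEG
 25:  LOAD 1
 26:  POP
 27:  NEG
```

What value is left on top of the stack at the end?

PUSH -9  -9
PUSH 20  -9 20
GT       0
PUSH -2  0 -2
OVER     0 -2 0
STORE 1  0 -2
PUSH 38  0 -2 38
ADD      0 36
STORE 2  0
LOAD 1   0 0
DUP      0 0 0
GT       0 0
SWAP     0 0
DUP      0 0 0
ROT      0 0 0
STORE 2  0 0
STORE 0  0
POP      (empty)
PUSH 9   9
DUP      9 9
ADD      18
PUSH 11  18 11
MOD      7
NEG      -7
LOAD 1   -7 0
POP      -7
NEG      7

7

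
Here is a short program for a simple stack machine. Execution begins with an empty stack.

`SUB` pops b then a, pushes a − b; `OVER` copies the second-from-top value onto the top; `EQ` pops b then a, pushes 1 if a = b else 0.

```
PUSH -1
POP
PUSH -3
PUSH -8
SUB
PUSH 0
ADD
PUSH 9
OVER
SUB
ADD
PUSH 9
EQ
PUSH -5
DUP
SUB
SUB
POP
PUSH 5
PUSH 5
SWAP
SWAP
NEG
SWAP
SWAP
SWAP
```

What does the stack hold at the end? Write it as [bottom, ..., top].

PUSH -1 -> -1
POP     -> (empty)
PUSH -3 -> -3
PUSH -8 -> -3 -8
SUB     -> 5
PUSH 0  -> 5 0
ADD     -> 5
PUSH 9  -> 5 9
OVER    -> 5 9 5
SUB     -> 5 4
ADD     -> 9
PUSH 9  -> 9 9
EQ      -> 1
PUSH -5 -> 1 -5
DUP     -> 1 -5 -5
SUB     -> 1 0
SUB     -> 1
POP     -> (empty)
PUSH 5  -> 5
PUSH 5  -> 5 5
SWAP    -> 5 5
SWAP    -> 5 5
NEG     -> 5 -5
SWAP    -> -5 5
SWAP    -> 5 -5
SWAP    -> -5 5

[-5, 5]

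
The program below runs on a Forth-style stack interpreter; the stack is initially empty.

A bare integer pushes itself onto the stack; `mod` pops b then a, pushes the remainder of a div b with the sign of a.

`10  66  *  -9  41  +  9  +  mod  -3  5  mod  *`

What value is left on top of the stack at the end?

10  : 10
66  : 10 66
*   : 660
-9  : 660 -9
41  : 660 -9 41
+   : 660 32
9   : 660 32 9
+   : 660 41
mod : 4
-3  : 4 -3
5   : 4 -3 5
mod : 4 -3
*   : -12

-12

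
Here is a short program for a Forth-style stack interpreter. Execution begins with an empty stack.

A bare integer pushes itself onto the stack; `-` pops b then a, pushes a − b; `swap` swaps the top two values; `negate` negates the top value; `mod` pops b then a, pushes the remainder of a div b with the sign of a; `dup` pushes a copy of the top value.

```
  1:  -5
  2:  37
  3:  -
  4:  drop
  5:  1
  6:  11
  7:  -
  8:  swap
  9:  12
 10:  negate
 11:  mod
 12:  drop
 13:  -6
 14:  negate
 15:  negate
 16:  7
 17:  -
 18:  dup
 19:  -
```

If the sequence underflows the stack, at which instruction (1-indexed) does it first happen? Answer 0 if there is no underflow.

8

-5   → [-5]
37   → [-5, 37]
-    → [-42]
drop → []
1    → [1]
11   → [1, 11]
-    → [-10]
swap  — needs 2 operands, stack has 1 → underflow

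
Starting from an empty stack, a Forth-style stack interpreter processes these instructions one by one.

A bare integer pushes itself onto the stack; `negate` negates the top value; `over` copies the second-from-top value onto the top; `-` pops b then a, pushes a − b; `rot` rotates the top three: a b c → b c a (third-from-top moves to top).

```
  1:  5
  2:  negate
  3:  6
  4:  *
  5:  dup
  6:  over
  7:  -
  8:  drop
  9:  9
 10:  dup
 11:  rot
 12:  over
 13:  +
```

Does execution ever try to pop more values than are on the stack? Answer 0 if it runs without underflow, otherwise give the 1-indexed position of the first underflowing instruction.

5      -> 5
negate -> -5
6      -> -5 6
*      -> -30
dup    -> -30 -30
over   -> -30 -30 -30
-      -> -30 0
drop   -> -30
9      -> -30 9
dup    -> -30 9 9
rot    -> 9 9 -30
over   -> 9 9 -30 9
+      -> 9 9 -21

0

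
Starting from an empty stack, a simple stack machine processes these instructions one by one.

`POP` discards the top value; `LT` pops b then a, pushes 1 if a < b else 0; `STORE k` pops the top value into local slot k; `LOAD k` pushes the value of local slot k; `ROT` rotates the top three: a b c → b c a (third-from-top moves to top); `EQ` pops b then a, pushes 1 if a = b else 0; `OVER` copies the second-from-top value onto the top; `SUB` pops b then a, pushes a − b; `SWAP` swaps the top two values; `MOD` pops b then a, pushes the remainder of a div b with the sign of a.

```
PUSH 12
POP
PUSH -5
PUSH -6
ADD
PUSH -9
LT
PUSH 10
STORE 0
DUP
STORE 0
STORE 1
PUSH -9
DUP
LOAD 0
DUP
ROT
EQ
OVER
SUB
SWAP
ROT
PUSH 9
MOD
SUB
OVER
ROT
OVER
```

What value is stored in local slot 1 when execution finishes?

1

PUSH 12 : [12]
POP     : []
PUSH -5 : [-5]
PUSH -6 : [-5, -6]
ADD     : [-11]
PUSH -9 : [-11, -9]
LT      : [1]
PUSH 10 : [1, 10]
STORE 0 : [1]
DUP     : [1, 1]
STORE 0 : [1]
STORE 1 : []
PUSH -9 : [-9]
DUP     : [-9, -9]
LOAD 0  : [-9, -9, 1]
DUP     : [-9, -9, 1, 1]
ROT     : [-9, 1, 1, -9]
EQ      : [-9, 1, 0]
OVER    : [-9, 1, 0, 1]
SUB     : [-9, 1, -1]
SWAP    : [-9, -1, 1]
ROT     : [-1, 1, -9]
PUSH 9  : [-1, 1, -9, 9]
MOD     : [-1, 1, 0]
SUB     : [-1, 1]
OVER    : [-1, 1, -1]
ROT     : [1, -1, -1]
OVER    : [1, -1, -1, -1]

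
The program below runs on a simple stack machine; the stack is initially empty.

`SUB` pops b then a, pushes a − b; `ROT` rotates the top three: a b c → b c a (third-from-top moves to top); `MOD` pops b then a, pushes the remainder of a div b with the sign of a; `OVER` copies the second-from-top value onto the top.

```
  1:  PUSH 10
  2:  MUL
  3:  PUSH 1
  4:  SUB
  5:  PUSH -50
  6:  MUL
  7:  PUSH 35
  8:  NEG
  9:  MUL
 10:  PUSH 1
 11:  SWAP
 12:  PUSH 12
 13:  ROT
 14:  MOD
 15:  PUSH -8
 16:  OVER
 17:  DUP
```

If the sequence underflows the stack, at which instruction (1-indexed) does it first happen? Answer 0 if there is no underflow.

PUSH 10  10
MUL  — needs 2 operands, stack has 1 → underflow

2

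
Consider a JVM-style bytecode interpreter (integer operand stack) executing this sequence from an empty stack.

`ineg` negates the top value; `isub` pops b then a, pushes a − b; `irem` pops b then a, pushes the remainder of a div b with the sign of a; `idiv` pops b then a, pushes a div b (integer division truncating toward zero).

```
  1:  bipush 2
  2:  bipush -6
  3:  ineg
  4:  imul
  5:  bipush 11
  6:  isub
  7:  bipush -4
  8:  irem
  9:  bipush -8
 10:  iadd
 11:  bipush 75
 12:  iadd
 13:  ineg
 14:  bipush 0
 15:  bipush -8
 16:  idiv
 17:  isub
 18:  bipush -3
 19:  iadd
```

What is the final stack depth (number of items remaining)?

bipush 2  → 2
bipush -6 → 2 -6
ineg      → 2 6
imul      → 12
bipush 11 → 12 11
isub      → 1
bipush -4 → 1 -4
irem      → 1
bipush -8 → 1 -8
iadd      → -7
bipush 75 → -7 75
iadd      → 68
ineg      → -68
bipush 0  → -68 0
bipush -8 → -68 0 -8
idiv      → -68 0
isub      → -68
bipush -3 → -68 -3
iadd      → -71

1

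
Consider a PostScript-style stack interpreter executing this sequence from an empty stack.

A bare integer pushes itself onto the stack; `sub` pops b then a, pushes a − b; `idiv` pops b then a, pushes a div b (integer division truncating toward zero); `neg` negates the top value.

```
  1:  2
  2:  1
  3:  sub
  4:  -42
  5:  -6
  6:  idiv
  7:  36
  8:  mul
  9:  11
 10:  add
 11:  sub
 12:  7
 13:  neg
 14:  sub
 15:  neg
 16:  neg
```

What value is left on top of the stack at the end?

-255

2     2
1     2 1
sub   1
-42   1 -42
-6    1 -42 -6
idiv  1 7
36    1 7 36
mul   1 252
11    1 252 11
add   1 263
sub   -262
7     -262 7
neg   -262 -7
sub   -255
neg   255
neg   -255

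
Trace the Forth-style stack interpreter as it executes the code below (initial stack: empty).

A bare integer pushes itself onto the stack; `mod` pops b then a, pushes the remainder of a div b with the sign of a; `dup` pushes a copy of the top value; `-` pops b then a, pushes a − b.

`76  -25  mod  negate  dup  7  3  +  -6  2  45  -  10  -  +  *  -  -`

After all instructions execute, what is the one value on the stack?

-590

76     -> [76]
-25    -> [76, -25]
mod    -> [1]
negate -> [-1]
dup    -> [-1, -1]
7      -> [-1, -1, 7]
3      -> [-1, -1, 7, 3]
+      -> [-1, -1, 10]
-6     -> [-1, -1, 10, -6]
2      -> [-1, -1, 10, -6, 2]
45     -> [-1, -1, 10, -6, 2, 45]
-      -> [-1, -1, 10, -6, -43]
10     -> [-1, -1, 10, -6, -43, 10]
-      -> [-1, -1, 10, -6, -53]
+      -> [-1, -1, 10, -59]
*      -> [-1, -1, -590]
-      -> [-1, 589]
-      -> [-590]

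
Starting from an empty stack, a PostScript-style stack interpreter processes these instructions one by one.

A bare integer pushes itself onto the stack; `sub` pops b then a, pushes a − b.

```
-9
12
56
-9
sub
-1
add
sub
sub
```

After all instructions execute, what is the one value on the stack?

-9  : [-9]
12  : [-9, 12]
56  : [-9, 12, 56]
-9  : [-9, 12, 56, -9]
sub : [-9, 12, 65]
-1  : [-9, 12, 65, -1]
add : [-9, 12, 64]
sub : [-9, -52]
sub : [43]

43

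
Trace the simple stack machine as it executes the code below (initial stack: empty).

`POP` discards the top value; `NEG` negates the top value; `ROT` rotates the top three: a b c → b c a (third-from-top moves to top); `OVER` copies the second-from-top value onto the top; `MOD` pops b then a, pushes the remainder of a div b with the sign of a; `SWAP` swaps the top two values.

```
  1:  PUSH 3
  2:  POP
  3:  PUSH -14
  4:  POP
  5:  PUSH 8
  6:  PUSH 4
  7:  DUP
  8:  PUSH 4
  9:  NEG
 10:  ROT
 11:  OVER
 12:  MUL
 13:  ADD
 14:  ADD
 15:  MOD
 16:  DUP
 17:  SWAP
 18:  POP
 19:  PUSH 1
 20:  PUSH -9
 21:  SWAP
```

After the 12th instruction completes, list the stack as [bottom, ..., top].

PUSH 3   → 3
POP      → (empty)
PUSH -14 → -14
POP      → (empty)
PUSH 8   → 8
PUSH 4   → 8 4
DUP      → 8 4 4
PUSH 4   → 8 4 4 4
NEG      → 8 4 4 -4
ROT      → 8 4 -4 4
OVER     → 8 4 -4 4 -4
MUL      → 8 4 -4 -16

[8, 4, -4, -16]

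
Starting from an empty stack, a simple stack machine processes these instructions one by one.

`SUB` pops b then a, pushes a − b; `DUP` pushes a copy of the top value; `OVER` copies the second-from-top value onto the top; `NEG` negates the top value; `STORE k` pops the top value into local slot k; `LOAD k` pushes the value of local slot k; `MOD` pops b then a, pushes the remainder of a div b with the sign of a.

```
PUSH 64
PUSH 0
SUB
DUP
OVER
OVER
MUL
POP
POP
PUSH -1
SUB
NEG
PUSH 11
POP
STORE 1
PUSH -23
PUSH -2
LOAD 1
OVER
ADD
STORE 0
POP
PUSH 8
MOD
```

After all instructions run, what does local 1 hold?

-65

PUSH 64   64
PUSH 0    64 0
SUB       64
DUP       64 64
OVER      64 64 64
OVER      64 64 64 64
MUL       64 64 4096
POP       64 64
POP       64
PUSH -1   64 -1
SUB       65
NEG       -65
PUSH 11   -65 11
POP       -65
STORE 1   (empty)
PUSH -23  -23
PUSH -2   -23 -2
LOAD 1    -23 -2 -65
OVER      -23 -2 -65 -2
ADD       -23 -2 -67
STORE 0   -23 -2
POP       -23
PUSH 8    -23 8
MOD       -7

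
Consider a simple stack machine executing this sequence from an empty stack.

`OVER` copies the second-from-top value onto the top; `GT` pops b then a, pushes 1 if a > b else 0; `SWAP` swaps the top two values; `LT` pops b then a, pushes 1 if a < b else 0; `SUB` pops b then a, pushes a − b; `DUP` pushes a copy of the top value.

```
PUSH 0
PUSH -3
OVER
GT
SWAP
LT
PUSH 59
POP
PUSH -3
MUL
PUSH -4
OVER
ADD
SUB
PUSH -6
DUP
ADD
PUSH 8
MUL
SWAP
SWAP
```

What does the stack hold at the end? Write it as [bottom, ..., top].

[4, -96]

PUSH 0  : [0]
PUSH -3 : [0, -3]
OVER    : [0, -3, 0]
GT      : [0, 0]
SWAP    : [0, 0]
LT      : [0]
PUSH 59 : [0, 59]
POP     : [0]
PUSH -3 : [0, -3]
MUL     : [0]
PUSH -4 : [0, -4]
OVER    : [0, -4, 0]
ADD     : [0, -4]
SUB     : [4]
PUSH -6 : [4, -6]
DUP     : [4, -6, -6]
ADD     : [4, -12]
PUSH 8  : [4, -12, 8]
MUL     : [4, -96]
SWAP    : [-96, 4]
SWAP    : [4, -96]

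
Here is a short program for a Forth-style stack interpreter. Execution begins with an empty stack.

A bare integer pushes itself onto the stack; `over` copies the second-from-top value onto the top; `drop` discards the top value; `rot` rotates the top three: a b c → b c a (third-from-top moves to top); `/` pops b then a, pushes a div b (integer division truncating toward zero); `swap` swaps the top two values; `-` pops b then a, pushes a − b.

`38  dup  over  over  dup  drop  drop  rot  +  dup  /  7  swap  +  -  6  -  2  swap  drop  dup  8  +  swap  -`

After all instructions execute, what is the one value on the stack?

8

38    38
dup   38 38
over  38 38 38
over  38 38 38 38
dup   38 38 38 38 38
drop  38 38 38 38
drop  38 38 38
rot   38 38 38
+     38 76
dup   38 76 76
/     38 1
7     38 1 7
swap  38 7 1
+     38 8
-     30
6     30 6
-     24
2     24 2
swap  2 24
drop  2
dup   2 2
8     2 2 8
+     2 10
swap  10 2
-     8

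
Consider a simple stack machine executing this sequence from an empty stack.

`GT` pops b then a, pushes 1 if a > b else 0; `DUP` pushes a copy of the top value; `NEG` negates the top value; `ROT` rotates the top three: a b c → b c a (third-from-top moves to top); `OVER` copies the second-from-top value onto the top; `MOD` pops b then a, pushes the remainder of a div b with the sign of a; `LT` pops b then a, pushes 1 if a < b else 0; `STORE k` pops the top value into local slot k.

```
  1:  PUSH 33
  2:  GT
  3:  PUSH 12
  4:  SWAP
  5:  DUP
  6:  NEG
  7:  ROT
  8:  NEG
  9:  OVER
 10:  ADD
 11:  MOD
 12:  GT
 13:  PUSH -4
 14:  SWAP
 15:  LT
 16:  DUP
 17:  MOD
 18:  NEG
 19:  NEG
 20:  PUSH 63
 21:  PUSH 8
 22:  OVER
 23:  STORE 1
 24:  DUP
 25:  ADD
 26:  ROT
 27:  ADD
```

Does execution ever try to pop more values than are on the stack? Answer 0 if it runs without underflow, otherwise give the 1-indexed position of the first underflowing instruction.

PUSH 33  33
GT  — needs 2 operands, stack has 1 → underflow

2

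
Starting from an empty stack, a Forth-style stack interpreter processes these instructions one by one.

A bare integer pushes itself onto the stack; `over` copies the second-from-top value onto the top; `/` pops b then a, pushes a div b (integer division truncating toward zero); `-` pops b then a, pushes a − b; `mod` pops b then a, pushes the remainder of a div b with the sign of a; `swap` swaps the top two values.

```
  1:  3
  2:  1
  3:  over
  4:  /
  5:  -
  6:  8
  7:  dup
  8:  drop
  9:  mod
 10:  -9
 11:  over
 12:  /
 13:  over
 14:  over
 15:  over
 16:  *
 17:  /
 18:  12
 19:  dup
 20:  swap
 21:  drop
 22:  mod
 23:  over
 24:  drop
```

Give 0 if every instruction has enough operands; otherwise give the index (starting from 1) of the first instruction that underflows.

3    → [3]
1    → [3, 1]
over → [3, 1, 3]
/    → [3, 0]
-    → [3]
8    → [3, 8]
dup  → [3, 8, 8]
drop → [3, 8]
mod  → [3]
-9   → [3, -9]
over → [3, -9, 3]
/    → [3, -3]
over → [3, -3, 3]
over → [3, -3, 3, -3]
over → [3, -3, 3, -3, 3]
*    → [3, -3, 3, -9]
/    → [3, -3, 0]
12   → [3, -3, 0, 12]
dup  → [3, -3, 0, 12, 12]
swap → [3, -3, 0, 12, 12]
drop → [3, -3, 0, 12]
mod  → [3, -3, 0]
over → [3, -3, 0, -3]
drop → [3, -3, 0]

0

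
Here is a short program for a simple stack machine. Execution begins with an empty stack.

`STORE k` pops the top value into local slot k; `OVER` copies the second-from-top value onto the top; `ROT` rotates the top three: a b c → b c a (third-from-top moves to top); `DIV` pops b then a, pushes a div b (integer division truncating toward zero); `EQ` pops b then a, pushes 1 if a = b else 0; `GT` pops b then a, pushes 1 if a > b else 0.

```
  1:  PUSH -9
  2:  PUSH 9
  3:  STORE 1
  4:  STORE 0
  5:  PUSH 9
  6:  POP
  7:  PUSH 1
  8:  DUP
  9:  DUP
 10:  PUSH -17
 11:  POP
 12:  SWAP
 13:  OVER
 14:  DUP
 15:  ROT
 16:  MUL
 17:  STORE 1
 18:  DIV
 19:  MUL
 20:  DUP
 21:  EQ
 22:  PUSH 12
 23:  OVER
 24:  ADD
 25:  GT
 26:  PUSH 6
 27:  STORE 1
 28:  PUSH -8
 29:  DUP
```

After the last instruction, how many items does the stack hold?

3

PUSH -9  -> [-9]
PUSH 9   -> [-9, 9]
STORE 1  -> [-9]
STORE 0  -> []
PUSH 9   -> [9]
POP      -> []
PUSH 1   -> [1]
DUP      -> [1, 1]
DUP      -> [1, 1, 1]
PUSH -17 -> [1, 1, 1, -17]
POP      -> [1, 1, 1]
SWAP     -> [1, 1, 1]
OVER     -> [1, 1, 1, 1]
DUP      -> [1, 1, 1, 1, 1]
ROT      -> [1, 1, 1, 1, 1]
MUL      -> [1, 1, 1, 1]
STORE 1  -> [1, 1, 1]
DIV      -> [1, 1]
MUL      -> [1]
DUP      -> [1, 1]
EQ       -> [1]
PUSH 12  -> [1, 12]
OVER     -> [1, 12, 1]
ADD      -> [1, 13]
GT       -> [0]
PUSH 6   -> [0, 6]
STORE 1  -> [0]
PUSH -8  -> [0, -8]
DUP      -> [0, -8, -8]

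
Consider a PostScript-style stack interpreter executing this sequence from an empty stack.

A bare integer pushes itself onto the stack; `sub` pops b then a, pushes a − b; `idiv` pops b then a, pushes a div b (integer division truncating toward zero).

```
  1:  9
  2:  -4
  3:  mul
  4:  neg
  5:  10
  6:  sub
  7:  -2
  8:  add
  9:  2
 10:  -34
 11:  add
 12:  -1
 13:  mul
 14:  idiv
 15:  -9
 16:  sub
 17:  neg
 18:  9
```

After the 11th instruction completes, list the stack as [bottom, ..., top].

9   : 9
-4  : 9 -4
mul : -36
neg : 36
10  : 36 10
sub : 26
-2  : 26 -2
add : 24
2   : 24 2
-34 : 24 2 -34
add : 24 -32

[24, -32]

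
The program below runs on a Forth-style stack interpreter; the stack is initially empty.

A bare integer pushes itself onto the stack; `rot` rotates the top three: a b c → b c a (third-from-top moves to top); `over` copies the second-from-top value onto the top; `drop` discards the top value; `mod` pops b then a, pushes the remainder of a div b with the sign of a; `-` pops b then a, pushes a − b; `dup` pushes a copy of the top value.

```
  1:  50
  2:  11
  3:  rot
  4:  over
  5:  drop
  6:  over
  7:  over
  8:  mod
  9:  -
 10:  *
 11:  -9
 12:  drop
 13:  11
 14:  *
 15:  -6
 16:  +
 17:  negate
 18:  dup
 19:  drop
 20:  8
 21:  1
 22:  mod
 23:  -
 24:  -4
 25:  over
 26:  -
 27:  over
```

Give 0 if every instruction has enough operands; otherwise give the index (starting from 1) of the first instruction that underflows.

50 → [50]
11 → [50, 11]
rot  — needs 3 operands, stack has 2 → underflow

3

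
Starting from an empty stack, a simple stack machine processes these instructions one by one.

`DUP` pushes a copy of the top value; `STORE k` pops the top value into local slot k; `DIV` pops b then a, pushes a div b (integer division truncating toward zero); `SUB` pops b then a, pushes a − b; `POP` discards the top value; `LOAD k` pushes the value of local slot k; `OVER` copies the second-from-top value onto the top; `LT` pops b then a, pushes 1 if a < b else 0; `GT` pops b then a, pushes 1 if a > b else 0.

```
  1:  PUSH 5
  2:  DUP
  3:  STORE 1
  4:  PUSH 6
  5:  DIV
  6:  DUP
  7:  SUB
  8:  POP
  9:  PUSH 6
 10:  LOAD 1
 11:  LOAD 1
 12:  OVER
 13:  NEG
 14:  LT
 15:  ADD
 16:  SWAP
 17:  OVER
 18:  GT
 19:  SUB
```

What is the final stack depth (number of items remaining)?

1

PUSH 5   [5]
DUP      [5, 5]
STORE 1  [5]
PUSH 6   [5, 6]
DIV      [0]
DUP      [0, 0]
SUB      [0]
POP      []
PUSH 6   [6]
LOAD 1   [6, 5]
LOAD 1   [6, 5, 5]
OVER     [6, 5, 5, 5]
NEG      [6, 5, 5, -5]
LT       [6, 5, 0]
ADD      [6, 5]
SWAP     [5, 6]
OVER     [5, 6, 5]
GT       [5, 1]
SUB      [4]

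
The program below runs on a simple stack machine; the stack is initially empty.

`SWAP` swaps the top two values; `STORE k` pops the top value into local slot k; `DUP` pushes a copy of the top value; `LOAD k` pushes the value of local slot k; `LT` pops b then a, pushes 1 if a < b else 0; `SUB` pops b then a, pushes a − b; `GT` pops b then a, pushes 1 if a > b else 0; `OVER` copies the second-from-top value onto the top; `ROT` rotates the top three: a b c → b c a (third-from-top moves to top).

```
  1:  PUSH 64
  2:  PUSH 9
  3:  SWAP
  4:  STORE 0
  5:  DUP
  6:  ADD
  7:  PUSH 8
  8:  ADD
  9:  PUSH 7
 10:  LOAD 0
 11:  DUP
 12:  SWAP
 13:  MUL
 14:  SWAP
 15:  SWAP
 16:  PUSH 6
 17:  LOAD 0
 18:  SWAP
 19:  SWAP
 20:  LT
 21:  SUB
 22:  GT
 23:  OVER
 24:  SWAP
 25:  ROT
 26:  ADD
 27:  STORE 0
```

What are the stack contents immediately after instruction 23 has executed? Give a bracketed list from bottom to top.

[26, 0, 26]

PUSH 64 : [64]
PUSH 9  : [64, 9]
SWAP    : [9, 64]
STORE 0 : [9]
DUP     : [9, 9]
ADD     : [18]
PUSH 8  : [18, 8]
ADD     : [26]
PUSH 7  : [26, 7]
LOAD 0  : [26, 7, 64]
DUP     : [26, 7, 64, 64]
SWAP    : [26, 7, 64, 64]
MUL     : [26, 7, 4096]
SWAP    : [26, 4096, 7]
SWAP    : [26, 7, 4096]
PUSH 6  : [26, 7, 4096, 6]
LOAD 0  : [26, 7, 4096, 6, 64]
SWAP    : [26, 7, 4096, 64, 6]
SWAP    : [26, 7, 4096, 6, 64]
LT      : [26, 7, 4096, 1]
SUB     : [26, 7, 4095]
GT      : [26, 0]
OVER    : [26, 0, 26]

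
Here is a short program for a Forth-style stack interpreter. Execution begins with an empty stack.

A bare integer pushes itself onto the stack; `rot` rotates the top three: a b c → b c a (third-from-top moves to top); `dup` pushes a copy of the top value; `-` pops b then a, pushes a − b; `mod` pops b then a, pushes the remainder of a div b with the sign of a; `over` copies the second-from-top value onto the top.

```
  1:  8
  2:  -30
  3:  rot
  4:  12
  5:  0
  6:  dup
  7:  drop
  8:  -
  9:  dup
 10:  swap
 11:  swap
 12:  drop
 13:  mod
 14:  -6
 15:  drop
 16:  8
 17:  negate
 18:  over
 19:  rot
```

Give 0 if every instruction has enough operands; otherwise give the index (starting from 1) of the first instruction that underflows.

3

8    [8]
-30  [8, -30]
rot  — needs 3 operands, stack has 2 → underflow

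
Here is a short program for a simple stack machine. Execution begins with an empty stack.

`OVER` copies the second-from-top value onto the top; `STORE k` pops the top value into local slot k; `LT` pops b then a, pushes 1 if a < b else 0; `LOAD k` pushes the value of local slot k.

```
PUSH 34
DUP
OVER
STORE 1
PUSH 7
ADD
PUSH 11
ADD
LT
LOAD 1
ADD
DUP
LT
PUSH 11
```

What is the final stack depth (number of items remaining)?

PUSH 34 -> [34]
DUP     -> [34, 34]
OVER    -> [34, 34, 34]
STORE 1 -> [34, 34]
PUSH 7  -> [34, 34, 7]
ADD     -> [34, 41]
PUSH 11 -> [34, 41, 11]
ADD     -> [34, 52]
LT      -> [1]
LOAD 1  -> [1, 34]
ADD     -> [35]
DUP     -> [35, 35]
LT      -> [0]
PUSH 11 -> [0, 11]

2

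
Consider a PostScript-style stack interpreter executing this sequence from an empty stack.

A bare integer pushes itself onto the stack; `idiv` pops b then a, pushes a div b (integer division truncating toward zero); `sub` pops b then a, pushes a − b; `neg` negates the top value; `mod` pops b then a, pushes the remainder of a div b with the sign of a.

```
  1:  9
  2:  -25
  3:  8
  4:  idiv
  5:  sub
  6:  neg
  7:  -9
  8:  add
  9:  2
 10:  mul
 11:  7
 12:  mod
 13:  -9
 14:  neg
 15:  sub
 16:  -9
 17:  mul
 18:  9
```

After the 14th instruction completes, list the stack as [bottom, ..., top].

9    -> 9
-25  -> 9 -25
8    -> 9 -25 8
idiv -> 9 -3
sub  -> 12
neg  -> -12
-9   -> -12 -9
add  -> -21
2    -> -21 2
mul  -> -42
7    -> -42 7
mod  -> 0
-9   -> 0 -9
neg  -> 0 9

[0, 9]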